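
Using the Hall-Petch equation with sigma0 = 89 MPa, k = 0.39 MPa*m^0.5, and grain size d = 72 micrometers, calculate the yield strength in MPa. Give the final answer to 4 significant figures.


sigma_y = sigma0 + k / sqrt(d)
d = 72 um = 7.2e-05 m
sigma_y = 89 + 0.39 / sqrt(7.2e-05)
sigma_y = 135 MPa


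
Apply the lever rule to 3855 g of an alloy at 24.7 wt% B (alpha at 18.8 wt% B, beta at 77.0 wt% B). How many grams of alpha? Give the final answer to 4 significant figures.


f_alpha = (C_beta - C0) / (C_beta - C_alpha)
f_alpha = (77.0 - 24.7) / (77.0 - 18.8) = 0.898625
m_alpha = f_alpha * m_total = 0.898625 * 3855 = 3464 g


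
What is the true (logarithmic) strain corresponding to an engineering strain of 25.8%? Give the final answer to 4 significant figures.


epsilon_true = ln(1 + epsilon_eng)
epsilon_true = ln(1 + 0.258)
epsilon_true = 0.2295


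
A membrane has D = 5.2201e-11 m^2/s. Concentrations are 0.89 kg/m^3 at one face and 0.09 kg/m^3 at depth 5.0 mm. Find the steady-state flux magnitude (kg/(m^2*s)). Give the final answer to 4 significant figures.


J = -D * (dC/dx) = D * (C1 - C2) / dx
J = 5.2201e-11 * (0.89 - 0.09) / 5e-03
J = 8.352e-09 kg/(m^2*s)


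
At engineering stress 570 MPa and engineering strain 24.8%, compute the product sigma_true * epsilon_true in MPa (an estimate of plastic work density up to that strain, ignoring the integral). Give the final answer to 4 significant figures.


sigma_true = sigma_eng * (1 + epsilon_eng)
sigma_true = 570 * (1 + 0.248) = 711.36 MPa
epsilon_true = ln(1 + epsilon_eng)
epsilon_true = ln(1 + 0.248) = 0.221542
sigma_true * epsilon_true = 711.36 * 0.221542 = 157.6 MPa


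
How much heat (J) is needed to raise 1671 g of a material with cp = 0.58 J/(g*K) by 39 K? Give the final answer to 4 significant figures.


Q = m * cp * dT
Q = 1671 * 0.58 * 39
Q = 37800 J


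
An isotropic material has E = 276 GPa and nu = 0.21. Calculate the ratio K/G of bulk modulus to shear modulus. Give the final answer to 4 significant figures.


G = E / (2*(1+nu))
G = 276 / (2*(1+0.21)) = 114.05 GPa
K = E / (3*(1-2*nu))
K = 276 / (3*(1-2*0.21)) = 158.621 GPa
K/G = 158.621 / 114.05 = 1.391


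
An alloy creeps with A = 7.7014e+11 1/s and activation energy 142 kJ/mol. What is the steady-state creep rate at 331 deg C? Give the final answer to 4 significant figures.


rate = A * exp(-Q / (R*T))
T = 331 + 273.15 = 604.15 K
rate = 7.7014e+11 * exp(-142e3 / (8.314 * 604.15))
rate = 0.4063 1/s


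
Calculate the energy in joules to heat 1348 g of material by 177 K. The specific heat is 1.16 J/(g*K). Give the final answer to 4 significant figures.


Q = m * cp * dT
Q = 1348 * 1.16 * 177
Q = 276800 J


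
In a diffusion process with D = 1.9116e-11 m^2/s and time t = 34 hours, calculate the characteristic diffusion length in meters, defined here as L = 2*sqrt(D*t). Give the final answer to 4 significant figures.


t = 34 hr = 122400 s
Diffusion length = 2*sqrt(D*t)
= 2*sqrt(1.9116e-11 * 122400)
= 3.059e-03 m


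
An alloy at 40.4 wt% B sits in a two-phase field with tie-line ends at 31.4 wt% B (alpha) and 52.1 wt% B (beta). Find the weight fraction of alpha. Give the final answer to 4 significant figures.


f_alpha = (C_beta - C0) / (C_beta - C_alpha)
f_alpha = (52.1 - 40.4) / (52.1 - 31.4)
f_alpha = 0.5652


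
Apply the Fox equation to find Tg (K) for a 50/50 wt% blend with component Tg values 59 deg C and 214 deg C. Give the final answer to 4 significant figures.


1/Tg = w1/Tg1 + w2/Tg2 (in Kelvin)
Tg1 = 332.15 K, Tg2 = 487.15 K
1/Tg = 0.5/332.15 + 0.5/487.15
Tg = 395 K


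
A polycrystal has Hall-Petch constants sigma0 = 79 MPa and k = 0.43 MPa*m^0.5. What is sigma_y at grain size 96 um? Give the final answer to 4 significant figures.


sigma_y = sigma0 + k / sqrt(d)
d = 96 um = 9.6e-05 m
sigma_y = 79 + 0.43 / sqrt(9.6e-05)
sigma_y = 122.9 MPa


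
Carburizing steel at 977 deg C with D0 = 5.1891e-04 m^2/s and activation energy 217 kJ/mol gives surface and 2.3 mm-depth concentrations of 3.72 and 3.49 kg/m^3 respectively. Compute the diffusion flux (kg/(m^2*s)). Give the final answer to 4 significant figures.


Step 1: D = D0 * exp(-Qd/(R*T))
T = 977 + 273.15 = 1250.15 K
D = 5.1891e-04 * exp(-217e3 / (8.314 * 1250.15)) = 4.44548e-13 m^2/s
Step 2: J = D * (C1 - C2) / dx
J = 4.44548e-13 * (3.72 - 3.49) / 2.3e-03
J = 4.445e-11 kg/(m^2*s)


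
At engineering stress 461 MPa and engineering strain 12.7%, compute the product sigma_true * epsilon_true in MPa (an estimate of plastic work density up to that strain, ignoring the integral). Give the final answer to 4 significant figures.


sigma_true = sigma_eng * (1 + epsilon_eng)
sigma_true = 461 * (1 + 0.127) = 519.547 MPa
epsilon_true = ln(1 + epsilon_eng)
epsilon_true = ln(1 + 0.127) = 0.119559
sigma_true * epsilon_true = 519.547 * 0.119559 = 62.12 MPa


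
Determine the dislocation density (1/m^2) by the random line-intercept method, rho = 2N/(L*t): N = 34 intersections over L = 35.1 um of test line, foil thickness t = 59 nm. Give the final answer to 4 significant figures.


rho = 2N / (L * t)
L = 35.1 um = 3.51e-05 m, t = 59 nm = 5.9e-08 m
rho = 2 * 34 / (3.51e-05 * 5.9e-08)
rho = 3.284e+13 1/m^2


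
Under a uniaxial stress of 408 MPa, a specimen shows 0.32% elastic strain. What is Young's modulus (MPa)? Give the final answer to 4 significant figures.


E = sigma / epsilon
epsilon = 0.32% = 3.2e-03
E = 408 / 3.2e-03
E = 127500 MPa


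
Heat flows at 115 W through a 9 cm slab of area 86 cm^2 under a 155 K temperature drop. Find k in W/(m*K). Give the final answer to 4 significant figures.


k = Q*L / (A*dT)
L = 0.09 m, A = 8.6e-03 m^2
k = 115 * 0.09 / (8.6e-03 * 155)
k = 7.764 W/(m*K)


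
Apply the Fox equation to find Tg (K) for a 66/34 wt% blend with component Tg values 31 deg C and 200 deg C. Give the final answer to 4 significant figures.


1/Tg = w1/Tg1 + w2/Tg2 (in Kelvin)
Tg1 = 304.15 K, Tg2 = 473.15 K
1/Tg = 0.66/304.15 + 0.34/473.15
Tg = 346.2 K


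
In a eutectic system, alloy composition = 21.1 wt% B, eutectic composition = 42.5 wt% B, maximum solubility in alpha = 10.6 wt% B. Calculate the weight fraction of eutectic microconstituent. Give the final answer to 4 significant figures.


f_primary = (C_e - C0) / (C_e - C_alpha_max)
f_primary = (42.5 - 21.1) / (42.5 - 10.6)
f_primary = 0.670846
f_eutectic = 1 - 0.670846 = 0.3292


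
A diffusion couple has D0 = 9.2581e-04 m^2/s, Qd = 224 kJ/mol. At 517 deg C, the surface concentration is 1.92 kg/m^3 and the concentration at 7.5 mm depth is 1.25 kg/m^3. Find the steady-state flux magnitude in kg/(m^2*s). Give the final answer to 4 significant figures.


Step 1: D = D0 * exp(-Qd/(R*T))
T = 517 + 273.15 = 790.15 K
D = 9.2581e-04 * exp(-224e3 / (8.314 * 790.15)) = 1.43868e-18 m^2/s
Step 2: J = D * (C1 - C2) / dx
J = 1.43868e-18 * (1.92 - 1.25) / 7.5e-03
J = 1.285e-16 kg/(m^2*s)


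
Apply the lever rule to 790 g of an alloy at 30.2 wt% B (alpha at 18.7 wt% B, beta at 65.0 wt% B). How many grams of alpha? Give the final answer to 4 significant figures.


f_alpha = (C_beta - C0) / (C_beta - C_alpha)
f_alpha = (65.0 - 30.2) / (65.0 - 18.7) = 0.75162
m_alpha = f_alpha * m_total = 0.75162 * 790 = 593.8 g


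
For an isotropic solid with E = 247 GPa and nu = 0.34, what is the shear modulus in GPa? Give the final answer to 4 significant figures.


G = E / (2*(1+nu))
G = 247 / (2*(1+0.34))
G = 92.16 GPa


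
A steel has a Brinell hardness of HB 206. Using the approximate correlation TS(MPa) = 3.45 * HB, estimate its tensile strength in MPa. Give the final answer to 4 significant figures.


TS (MPa) = 3.45 * HB
TS = 3.45 * 206
TS = 710.7 MPa


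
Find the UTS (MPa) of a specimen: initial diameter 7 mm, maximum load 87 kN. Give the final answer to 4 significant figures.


A0 = pi*(d/2)^2 = pi*(7/2)^2 = 38.4845 mm^2
UTS = F_max / A0 = 87*1000 / 38.4845
UTS = 2261 MPa


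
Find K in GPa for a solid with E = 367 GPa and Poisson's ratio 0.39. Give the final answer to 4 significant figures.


K = E / (3*(1-2*nu))
K = 367 / (3*(1-2*0.39))
K = 556.1 GPa


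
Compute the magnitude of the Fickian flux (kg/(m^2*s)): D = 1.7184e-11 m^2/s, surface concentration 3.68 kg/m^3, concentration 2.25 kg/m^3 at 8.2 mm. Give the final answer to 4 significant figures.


J = -D * (dC/dx) = D * (C1 - C2) / dx
J = 1.7184e-11 * (3.68 - 2.25) / 8.2e-03
J = 2.997e-09 kg/(m^2*s)


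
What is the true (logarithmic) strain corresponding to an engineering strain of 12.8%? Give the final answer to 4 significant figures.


epsilon_true = ln(1 + epsilon_eng)
epsilon_true = ln(1 + 0.128)
epsilon_true = 0.1204


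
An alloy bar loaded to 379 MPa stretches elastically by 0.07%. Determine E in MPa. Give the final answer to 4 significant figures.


E = sigma / epsilon
epsilon = 0.07% = 7e-04
E = 379 / 7e-04
E = 541400 MPa


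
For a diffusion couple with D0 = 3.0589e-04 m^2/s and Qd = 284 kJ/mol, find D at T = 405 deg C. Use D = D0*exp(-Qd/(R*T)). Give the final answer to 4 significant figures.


D = D0 * exp(-Qd / (R*T))
T = 678.15 K
D = 3.0589e-04 * exp(-284e3 / (8.314 * 678.15))
D = 4.07e-26 m^2/s


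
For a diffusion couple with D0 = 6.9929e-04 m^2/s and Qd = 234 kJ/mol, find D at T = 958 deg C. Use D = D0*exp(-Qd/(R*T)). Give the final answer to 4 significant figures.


D = D0 * exp(-Qd / (R*T))
T = 1231.15 K
D = 6.9929e-04 * exp(-234e3 / (8.314 * 1231.15))
D = 8.246e-14 m^2/s


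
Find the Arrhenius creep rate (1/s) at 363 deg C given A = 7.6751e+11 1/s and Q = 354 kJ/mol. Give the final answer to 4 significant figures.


rate = A * exp(-Q / (R*T))
T = 363 + 273.15 = 636.15 K
rate = 7.6751e+11 * exp(-354e3 / (8.314 * 636.15))
rate = 6.56e-18 1/s


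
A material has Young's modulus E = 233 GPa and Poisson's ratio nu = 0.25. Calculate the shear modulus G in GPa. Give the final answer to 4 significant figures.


G = E / (2*(1+nu))
G = 233 / (2*(1+0.25))
G = 93.2 GPa


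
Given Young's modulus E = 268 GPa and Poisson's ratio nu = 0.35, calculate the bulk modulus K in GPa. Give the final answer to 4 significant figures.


K = E / (3*(1-2*nu))
K = 268 / (3*(1-2*0.35))
K = 297.8 GPa


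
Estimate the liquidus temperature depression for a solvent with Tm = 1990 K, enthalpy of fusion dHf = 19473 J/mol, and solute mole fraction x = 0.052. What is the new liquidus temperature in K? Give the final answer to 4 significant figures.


dT = R*Tm^2*x / dHf
dT = 8.314 * 1990^2 * 0.052 / 19473
dT = 87.9198 K
T_new = 1990 - 87.9198 = 1902 K


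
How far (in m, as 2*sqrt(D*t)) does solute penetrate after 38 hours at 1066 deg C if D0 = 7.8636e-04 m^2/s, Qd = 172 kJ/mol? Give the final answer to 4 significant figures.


Step 1: D = D0 * exp(-Qd/(R*T))
T = 1339.15 K
D = 7.8636e-04 * exp(-172e3 / (8.314 * 1339.15)) = 1.53596e-10 m^2/s
Step 2: L = 2*sqrt(D*t)
t = 38 h = 136800 s
L = 2*sqrt(1.53596e-10 * 136800) = 9.168e-03 m


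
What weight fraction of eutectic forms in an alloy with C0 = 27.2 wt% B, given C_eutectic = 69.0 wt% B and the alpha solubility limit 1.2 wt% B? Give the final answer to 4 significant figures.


f_primary = (C_e - C0) / (C_e - C_alpha_max)
f_primary = (69.0 - 27.2) / (69.0 - 1.2)
f_primary = 0.616519
f_eutectic = 1 - 0.616519 = 0.3835


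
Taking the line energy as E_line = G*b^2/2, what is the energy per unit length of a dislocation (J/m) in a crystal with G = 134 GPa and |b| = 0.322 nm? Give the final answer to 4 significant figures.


E = G*b^2/2
b = 0.322 nm = 3.22e-10 m
G = 134 GPa = 1.34e+11 Pa
E = 0.5 * 1.34e+11 * (3.22e-10)^2
E = 6.947e-09 J/m


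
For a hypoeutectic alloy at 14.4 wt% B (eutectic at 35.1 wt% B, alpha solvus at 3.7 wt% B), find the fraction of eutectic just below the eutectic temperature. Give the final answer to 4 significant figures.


f_primary = (C_e - C0) / (C_e - C_alpha_max)
f_primary = (35.1 - 14.4) / (35.1 - 3.7)
f_primary = 0.659236
f_eutectic = 1 - 0.659236 = 0.3408


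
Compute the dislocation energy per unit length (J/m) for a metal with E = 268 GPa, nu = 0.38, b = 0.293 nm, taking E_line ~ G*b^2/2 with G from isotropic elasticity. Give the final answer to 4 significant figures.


Step 1: G = E / (2*(1+nu))
G = 268 / (2*(1+0.38)) = 97.1014 GPa = 9.71014e+10 Pa
Step 2: E_line = G*b^2/2
b = 0.293 nm = 2.93e-10 m
E_line = 0.5 * 9.71014e+10 * (2.93e-10)^2 = 4.168e-09 J/m


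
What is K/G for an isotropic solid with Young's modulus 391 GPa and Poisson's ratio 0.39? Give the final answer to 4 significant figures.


G = E / (2*(1+nu))
G = 391 / (2*(1+0.39)) = 140.647 GPa
K = E / (3*(1-2*nu))
K = 391 / (3*(1-2*0.39)) = 592.424 GPa
K/G = 592.424 / 140.647 = 4.212


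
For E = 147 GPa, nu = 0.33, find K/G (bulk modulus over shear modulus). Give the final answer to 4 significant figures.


G = E / (2*(1+nu))
G = 147 / (2*(1+0.33)) = 55.2632 GPa
K = E / (3*(1-2*nu))
K = 147 / (3*(1-2*0.33)) = 144.118 GPa
K/G = 144.118 / 55.2632 = 2.608


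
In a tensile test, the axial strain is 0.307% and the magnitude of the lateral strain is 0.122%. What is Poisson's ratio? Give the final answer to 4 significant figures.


nu = -epsilon_lat / epsilon_axial
Lateral strain is contraction (negative), so using magnitudes:
nu = 0.122 / 0.307
nu = 0.3974


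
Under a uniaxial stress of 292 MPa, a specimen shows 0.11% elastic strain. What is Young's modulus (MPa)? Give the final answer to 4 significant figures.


E = sigma / epsilon
epsilon = 0.11% = 1.1e-03
E = 292 / 1.1e-03
E = 265500 MPa


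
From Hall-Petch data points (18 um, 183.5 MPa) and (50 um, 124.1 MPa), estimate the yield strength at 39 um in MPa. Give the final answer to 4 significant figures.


sigma_y = sigma0 + k / sqrt(d)
1/sqrt(d1) = 1/sqrt(1.8e-05) = 235.702;  1/sqrt(d2) = 141.421
k = (sigma1 - sigma2) / (1/sqrt(d1) - 1/sqrt(d2)) = (183.5 - 124.1) / (235.702 - 141.421) = 0.630032 MPa*m^0.5
sigma0 = sigma1 - k/sqrt(d1) = 183.5 - 0.630032*235.702 = 35 MPa
sigma_y(d3) = 35 + 0.630032 / sqrt(3.9e-05) = 135.9 MPa


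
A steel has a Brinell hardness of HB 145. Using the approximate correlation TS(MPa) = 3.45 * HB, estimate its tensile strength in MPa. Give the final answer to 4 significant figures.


TS (MPa) = 3.45 * HB
TS = 3.45 * 145
TS = 500.3 MPa


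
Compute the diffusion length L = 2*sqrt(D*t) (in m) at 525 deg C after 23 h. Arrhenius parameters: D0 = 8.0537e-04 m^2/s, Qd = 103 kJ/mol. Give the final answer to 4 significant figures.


Step 1: D = D0 * exp(-Qd/(R*T))
T = 798.15 K
D = 8.0537e-04 * exp(-103e3 / (8.314 * 798.15)) = 1.46202e-10 m^2/s
Step 2: L = 2*sqrt(D*t)
t = 23 h = 82800 s
L = 2*sqrt(1.46202e-10 * 82800) = 6.959e-03 m


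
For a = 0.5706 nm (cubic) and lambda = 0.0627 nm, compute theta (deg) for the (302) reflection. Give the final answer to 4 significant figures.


d = a / sqrt(h^2+k^2+l^2)
d = 0.5706 / sqrt(13) = 0.158256 nm
lambda = 2*d*sin(theta)  =>  sin(theta) = lambda / (2*d)
sin(theta) = 0.0627 / (2 * 0.158256) = 0.198097
theta = 11.43 deg


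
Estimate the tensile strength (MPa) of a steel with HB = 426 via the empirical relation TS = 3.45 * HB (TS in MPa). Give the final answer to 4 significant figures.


TS (MPa) = 3.45 * HB
TS = 3.45 * 426
TS = 1470 MPa


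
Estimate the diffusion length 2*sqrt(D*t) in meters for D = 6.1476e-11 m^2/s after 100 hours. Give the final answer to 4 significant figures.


t = 100 hr = 360000 s
Diffusion length = 2*sqrt(D*t)
= 2*sqrt(6.1476e-11 * 360000)
= 9.409e-03 m


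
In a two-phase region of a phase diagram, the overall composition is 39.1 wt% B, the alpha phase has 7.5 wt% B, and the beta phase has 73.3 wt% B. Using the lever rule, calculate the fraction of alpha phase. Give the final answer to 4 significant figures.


f_alpha = (C_beta - C0) / (C_beta - C_alpha)
f_alpha = (73.3 - 39.1) / (73.3 - 7.5)
f_alpha = 0.5198


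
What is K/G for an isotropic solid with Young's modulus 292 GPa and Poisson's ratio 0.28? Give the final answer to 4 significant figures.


G = E / (2*(1+nu))
G = 292 / (2*(1+0.28)) = 114.063 GPa
K = E / (3*(1-2*nu))
K = 292 / (3*(1-2*0.28)) = 221.212 GPa
K/G = 221.212 / 114.063 = 1.939


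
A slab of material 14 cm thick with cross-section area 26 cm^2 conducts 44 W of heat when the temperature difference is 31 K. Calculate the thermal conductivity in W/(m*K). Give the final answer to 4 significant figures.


k = Q*L / (A*dT)
L = 0.14 m, A = 2.6e-03 m^2
k = 44 * 0.14 / (2.6e-03 * 31)
k = 76.43 W/(m*K)


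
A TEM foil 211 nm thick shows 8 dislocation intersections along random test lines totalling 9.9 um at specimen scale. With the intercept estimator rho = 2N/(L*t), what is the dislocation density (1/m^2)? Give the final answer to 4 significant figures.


rho = 2N / (L * t)
L = 9.9 um = 9.9e-06 m, t = 211 nm = 2.11e-07 m
rho = 2 * 8 / (9.9e-06 * 2.11e-07)
rho = 7.66e+12 1/m^2


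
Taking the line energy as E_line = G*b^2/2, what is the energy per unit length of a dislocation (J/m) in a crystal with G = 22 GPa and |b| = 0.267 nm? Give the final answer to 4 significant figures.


E = G*b^2/2
b = 0.267 nm = 2.67e-10 m
G = 22 GPa = 2.2e+10 Pa
E = 0.5 * 2.2e+10 * (2.67e-10)^2
E = 7.842e-10 J/m


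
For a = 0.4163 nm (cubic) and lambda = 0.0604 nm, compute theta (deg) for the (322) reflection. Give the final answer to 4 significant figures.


d = a / sqrt(h^2+k^2+l^2)
d = 0.4163 / sqrt(17) = 0.100968 nm
lambda = 2*d*sin(theta)  =>  sin(theta) = lambda / (2*d)
sin(theta) = 0.0604 / (2 * 0.100968) = 0.299106
theta = 17.4 deg


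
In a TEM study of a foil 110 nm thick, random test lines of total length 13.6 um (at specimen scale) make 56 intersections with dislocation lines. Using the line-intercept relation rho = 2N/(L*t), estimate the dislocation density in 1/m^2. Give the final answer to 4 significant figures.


rho = 2N / (L * t)
L = 13.6 um = 1.36e-05 m, t = 110 nm = 1.1e-07 m
rho = 2 * 56 / (1.36e-05 * 1.1e-07)
rho = 7.487e+13 1/m^2


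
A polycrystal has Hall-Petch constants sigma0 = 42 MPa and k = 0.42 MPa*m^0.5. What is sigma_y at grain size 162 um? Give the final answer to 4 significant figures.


sigma_y = sigma0 + k / sqrt(d)
d = 162 um = 1.62e-04 m
sigma_y = 42 + 0.42 / sqrt(1.62e-04)
sigma_y = 75 MPa


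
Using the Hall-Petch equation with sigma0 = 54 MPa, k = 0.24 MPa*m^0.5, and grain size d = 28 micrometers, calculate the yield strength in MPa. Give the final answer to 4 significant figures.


sigma_y = sigma0 + k / sqrt(d)
d = 28 um = 2.8e-05 m
sigma_y = 54 + 0.24 / sqrt(2.8e-05)
sigma_y = 99.36 MPa


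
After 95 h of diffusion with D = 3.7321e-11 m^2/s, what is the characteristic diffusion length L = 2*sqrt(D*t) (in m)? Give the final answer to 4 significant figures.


t = 95 hr = 342000 s
Diffusion length = 2*sqrt(D*t)
= 2*sqrt(3.7321e-11 * 342000)
= 7.145e-03 m


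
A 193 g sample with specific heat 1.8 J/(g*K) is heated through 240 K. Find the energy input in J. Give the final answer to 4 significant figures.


Q = m * cp * dT
Q = 193 * 1.8 * 240
Q = 83380 J


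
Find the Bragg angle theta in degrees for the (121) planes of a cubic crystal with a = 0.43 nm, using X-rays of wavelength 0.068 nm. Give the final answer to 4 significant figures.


d = a / sqrt(h^2+k^2+l^2)
d = 0.43 / sqrt(6) = 0.175547 nm
lambda = 2*d*sin(theta)  =>  sin(theta) = lambda / (2*d)
sin(theta) = 0.068 / (2 * 0.175547) = 0.193681
theta = 11.17 deg


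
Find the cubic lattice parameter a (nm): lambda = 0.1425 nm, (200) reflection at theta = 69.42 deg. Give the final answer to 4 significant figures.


d = lambda / (2*sin(theta))
d = 0.1425 / (2*sin(69.42 deg))
d = 0.076107 nm
a = d * sqrt(h^2+k^2+l^2) = 0.076107 * sqrt(4)
a = 0.1522 nm


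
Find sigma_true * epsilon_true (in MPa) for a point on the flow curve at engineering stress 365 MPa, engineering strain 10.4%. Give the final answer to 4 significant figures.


sigma_true = sigma_eng * (1 + epsilon_eng)
sigma_true = 365 * (1 + 0.104) = 402.96 MPa
epsilon_true = ln(1 + epsilon_eng)
epsilon_true = ln(1 + 0.104) = 0.0989399
sigma_true * epsilon_true = 402.96 * 0.0989399 = 39.87 MPa


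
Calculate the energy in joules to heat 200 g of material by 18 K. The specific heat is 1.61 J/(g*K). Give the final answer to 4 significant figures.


Q = m * cp * dT
Q = 200 * 1.61 * 18
Q = 5796 J


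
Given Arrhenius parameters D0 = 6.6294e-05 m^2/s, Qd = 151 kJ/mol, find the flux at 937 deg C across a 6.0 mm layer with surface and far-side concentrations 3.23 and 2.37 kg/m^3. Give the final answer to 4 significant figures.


Step 1: D = D0 * exp(-Qd/(R*T))
T = 937 + 273.15 = 1210.15 K
D = 6.6294e-05 * exp(-151e3 / (8.314 * 1210.15)) = 2.01145e-11 m^2/s
Step 2: J = D * (C1 - C2) / dx
J = 2.01145e-11 * (3.23 - 2.37) / 6e-03
J = 2.883e-09 kg/(m^2*s)


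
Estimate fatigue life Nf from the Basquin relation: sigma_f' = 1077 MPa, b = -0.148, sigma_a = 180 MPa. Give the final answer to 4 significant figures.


sigma_a = sigma_f' * (2*Nf)^b
2*Nf = (sigma_a / sigma_f')^(1/b)
2*Nf = (180 / 1077)^(1/-0.148)
2*Nf = 177671
Nf = 88840 cycles


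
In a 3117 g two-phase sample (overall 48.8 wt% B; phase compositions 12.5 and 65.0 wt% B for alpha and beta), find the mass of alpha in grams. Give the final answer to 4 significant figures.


f_alpha = (C_beta - C0) / (C_beta - C_alpha)
f_alpha = (65.0 - 48.8) / (65.0 - 12.5) = 0.308571
m_alpha = f_alpha * m_total = 0.308571 * 3117 = 961.8 g


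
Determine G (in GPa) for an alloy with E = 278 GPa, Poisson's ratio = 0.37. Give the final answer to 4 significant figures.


G = E / (2*(1+nu))
G = 278 / (2*(1+0.37))
G = 101.5 GPa


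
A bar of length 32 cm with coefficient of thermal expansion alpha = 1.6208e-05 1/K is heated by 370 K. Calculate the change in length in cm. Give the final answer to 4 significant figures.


dL = L0 * alpha * dT
dL = 32 * 1.6208e-05 * 370
dL = 0.1919 cm


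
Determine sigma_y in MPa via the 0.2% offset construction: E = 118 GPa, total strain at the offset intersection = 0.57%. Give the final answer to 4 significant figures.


Offset strain = 0.002
Elastic strain at yield = total_strain - offset = 5.7e-03 - 0.002 = 3.7e-03
sigma_y = E * elastic_strain = 118000 * 3.7e-03
sigma_y = 436.6 MPa


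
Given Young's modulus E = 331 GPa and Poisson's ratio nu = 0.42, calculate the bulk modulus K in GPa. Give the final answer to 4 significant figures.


K = E / (3*(1-2*nu))
K = 331 / (3*(1-2*0.42))
K = 689.6 GPa


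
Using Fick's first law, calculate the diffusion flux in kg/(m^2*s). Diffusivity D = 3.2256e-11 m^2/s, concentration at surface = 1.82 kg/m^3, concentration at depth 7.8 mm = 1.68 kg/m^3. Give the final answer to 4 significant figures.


J = -D * (dC/dx) = D * (C1 - C2) / dx
J = 3.2256e-11 * (1.82 - 1.68) / 7.8e-03
J = 5.79e-10 kg/(m^2*s)


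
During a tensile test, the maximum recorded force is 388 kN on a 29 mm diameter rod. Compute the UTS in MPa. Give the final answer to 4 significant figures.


A0 = pi*(d/2)^2 = pi*(29/2)^2 = 660.52 mm^2
UTS = F_max / A0 = 388*1000 / 660.52
UTS = 587.4 MPa


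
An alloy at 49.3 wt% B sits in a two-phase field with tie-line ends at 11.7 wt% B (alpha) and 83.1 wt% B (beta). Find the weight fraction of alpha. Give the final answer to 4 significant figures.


f_alpha = (C_beta - C0) / (C_beta - C_alpha)
f_alpha = (83.1 - 49.3) / (83.1 - 11.7)
f_alpha = 0.4734


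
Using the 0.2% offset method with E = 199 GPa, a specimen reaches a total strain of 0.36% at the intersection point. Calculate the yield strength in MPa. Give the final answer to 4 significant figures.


Offset strain = 0.002
Elastic strain at yield = total_strain - offset = 3.6e-03 - 0.002 = 1.6e-03
sigma_y = E * elastic_strain = 199000 * 1.6e-03
sigma_y = 318.4 MPa


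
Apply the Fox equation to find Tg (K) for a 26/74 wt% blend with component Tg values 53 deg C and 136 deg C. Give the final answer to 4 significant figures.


1/Tg = w1/Tg1 + w2/Tg2 (in Kelvin)
Tg1 = 326.15 K, Tg2 = 409.15 K
1/Tg = 0.26/326.15 + 0.74/409.15
Tg = 383.8 K


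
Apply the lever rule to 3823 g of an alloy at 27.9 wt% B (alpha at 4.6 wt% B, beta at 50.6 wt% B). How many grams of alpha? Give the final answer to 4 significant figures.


f_alpha = (C_beta - C0) / (C_beta - C_alpha)
f_alpha = (50.6 - 27.9) / (50.6 - 4.6) = 0.493478
m_alpha = f_alpha * m_total = 0.493478 * 3823 = 1887 g


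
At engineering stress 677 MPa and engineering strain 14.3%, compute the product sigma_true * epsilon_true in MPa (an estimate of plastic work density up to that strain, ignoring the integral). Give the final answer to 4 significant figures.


sigma_true = sigma_eng * (1 + epsilon_eng)
sigma_true = 677 * (1 + 0.143) = 773.811 MPa
epsilon_true = ln(1 + epsilon_eng)
epsilon_true = ln(1 + 0.143) = 0.133656
sigma_true * epsilon_true = 773.811 * 0.133656 = 103.4 MPa


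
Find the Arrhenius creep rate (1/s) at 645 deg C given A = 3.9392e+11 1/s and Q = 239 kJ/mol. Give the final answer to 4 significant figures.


rate = A * exp(-Q / (R*T))
T = 645 + 273.15 = 918.15 K
rate = 3.9392e+11 * exp(-239e3 / (8.314 * 918.15))
rate = 9.952e-03 1/s


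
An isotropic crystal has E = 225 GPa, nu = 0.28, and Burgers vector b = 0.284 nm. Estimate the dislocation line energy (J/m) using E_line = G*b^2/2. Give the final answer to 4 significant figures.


Step 1: G = E / (2*(1+nu))
G = 225 / (2*(1+0.28)) = 87.8906 GPa = 8.78906e+10 Pa
Step 2: E_line = G*b^2/2
b = 0.284 nm = 2.84e-10 m
E_line = 0.5 * 8.78906e+10 * (2.84e-10)^2 = 3.544e-09 J/m


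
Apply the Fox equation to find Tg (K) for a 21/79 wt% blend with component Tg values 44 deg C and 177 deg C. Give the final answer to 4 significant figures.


1/Tg = w1/Tg1 + w2/Tg2 (in Kelvin)
Tg1 = 317.15 K, Tg2 = 450.15 K
1/Tg = 0.21/317.15 + 0.79/450.15
Tg = 413.7 K


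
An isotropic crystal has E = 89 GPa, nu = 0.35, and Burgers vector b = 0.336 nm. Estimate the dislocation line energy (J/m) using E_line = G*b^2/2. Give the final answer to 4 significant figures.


Step 1: G = E / (2*(1+nu))
G = 89 / (2*(1+0.35)) = 32.963 GPa = 3.2963e+10 Pa
Step 2: E_line = G*b^2/2
b = 0.336 nm = 3.36e-10 m
E_line = 0.5 * 3.2963e+10 * (3.36e-10)^2 = 1.861e-09 J/m


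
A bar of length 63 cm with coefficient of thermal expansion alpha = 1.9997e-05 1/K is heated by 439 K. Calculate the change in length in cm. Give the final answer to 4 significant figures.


dL = L0 * alpha * dT
dL = 63 * 1.9997e-05 * 439
dL = 0.5531 cm


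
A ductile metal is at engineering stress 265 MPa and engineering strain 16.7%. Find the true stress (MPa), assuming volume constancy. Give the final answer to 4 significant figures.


sigma_true = sigma_eng * (1 + epsilon_eng)
sigma_true = 265 * (1 + 0.167)
sigma_true = 309.3 MPa


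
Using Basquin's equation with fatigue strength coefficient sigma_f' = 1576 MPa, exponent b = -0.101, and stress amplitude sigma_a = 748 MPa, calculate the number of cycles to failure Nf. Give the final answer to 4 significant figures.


sigma_a = sigma_f' * (2*Nf)^b
2*Nf = (sigma_a / sigma_f')^(1/b)
2*Nf = (748 / 1576)^(1/-0.101)
2*Nf = 1601.4
Nf = 800.7 cycles


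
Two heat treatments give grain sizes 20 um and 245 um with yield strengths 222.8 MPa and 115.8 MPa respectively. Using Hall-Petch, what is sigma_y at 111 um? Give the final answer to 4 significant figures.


sigma_y = sigma0 + k / sqrt(d)
1/sqrt(d1) = 1/sqrt(2e-05) = 223.607;  1/sqrt(d2) = 63.8877
k = (sigma1 - sigma2) / (1/sqrt(d1) - 1/sqrt(d2)) = (222.8 - 115.8) / (223.607 - 63.8877) = 0.669926 MPa*m^0.5
sigma0 = sigma1 - k/sqrt(d1) = 222.8 - 0.669926*223.607 = 73 MPa
sigma_y(d3) = 73 + 0.669926 / sqrt(1.11e-04) = 136.6 MPa


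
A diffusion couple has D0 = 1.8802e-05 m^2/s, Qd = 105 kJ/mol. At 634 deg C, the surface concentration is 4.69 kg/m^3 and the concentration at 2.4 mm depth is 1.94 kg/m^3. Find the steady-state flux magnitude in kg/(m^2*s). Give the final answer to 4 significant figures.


Step 1: D = D0 * exp(-Qd/(R*T))
T = 634 + 273.15 = 907.15 K
D = 1.8802e-05 * exp(-105e3 / (8.314 * 907.15)) = 1.69035e-11 m^2/s
Step 2: J = D * (C1 - C2) / dx
J = 1.69035e-11 * (4.69 - 1.94) / 2.4e-03
J = 1.937e-08 kg/(m^2*s)


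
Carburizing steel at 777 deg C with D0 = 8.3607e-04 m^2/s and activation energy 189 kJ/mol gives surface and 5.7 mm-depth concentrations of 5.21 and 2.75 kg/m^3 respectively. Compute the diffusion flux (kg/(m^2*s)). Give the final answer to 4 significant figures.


Step 1: D = D0 * exp(-Qd/(R*T))
T = 777 + 273.15 = 1050.15 K
D = 8.3607e-04 * exp(-189e3 / (8.314 * 1050.15)) = 3.31903e-13 m^2/s
Step 2: J = D * (C1 - C2) / dx
J = 3.31903e-13 * (5.21 - 2.75) / 5.7e-03
J = 1.432e-10 kg/(m^2*s)


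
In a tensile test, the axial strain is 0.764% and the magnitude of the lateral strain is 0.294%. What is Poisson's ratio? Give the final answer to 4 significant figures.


nu = -epsilon_lat / epsilon_axial
Lateral strain is contraction (negative), so using magnitudes:
nu = 0.294 / 0.764
nu = 0.3848


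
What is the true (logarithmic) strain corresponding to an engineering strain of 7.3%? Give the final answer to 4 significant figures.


epsilon_true = ln(1 + epsilon_eng)
epsilon_true = ln(1 + 0.073)
epsilon_true = 0.07046


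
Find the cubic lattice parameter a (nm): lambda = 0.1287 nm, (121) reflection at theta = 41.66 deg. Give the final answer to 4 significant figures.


d = lambda / (2*sin(theta))
d = 0.1287 / (2*sin(41.66 deg))
d = 0.0968093 nm
a = d * sqrt(h^2+k^2+l^2) = 0.0968093 * sqrt(6)
a = 0.2371 nm


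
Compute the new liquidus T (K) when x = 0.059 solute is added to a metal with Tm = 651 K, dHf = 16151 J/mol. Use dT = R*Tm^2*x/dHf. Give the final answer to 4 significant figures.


dT = R*Tm^2*x / dHf
dT = 8.314 * 651^2 * 0.059 / 16151
dT = 12.8714 K
T_new = 651 - 12.8714 = 638.1 K


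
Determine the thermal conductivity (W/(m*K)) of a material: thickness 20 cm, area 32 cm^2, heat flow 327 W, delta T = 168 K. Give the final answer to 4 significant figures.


k = Q*L / (A*dT)
L = 0.2 m, A = 3.2e-03 m^2
k = 327 * 0.2 / (3.2e-03 * 168)
k = 121.7 W/(m*K)


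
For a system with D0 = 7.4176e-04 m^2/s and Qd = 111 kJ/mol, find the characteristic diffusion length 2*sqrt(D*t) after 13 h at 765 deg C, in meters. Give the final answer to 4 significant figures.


Step 1: D = D0 * exp(-Qd/(R*T))
T = 1038.15 K
D = 7.4176e-04 * exp(-111e3 / (8.314 * 1038.15)) = 1.9279e-09 m^2/s
Step 2: L = 2*sqrt(D*t)
t = 13 h = 46800 s
L = 2*sqrt(1.9279e-09 * 46800) = 0.019 m


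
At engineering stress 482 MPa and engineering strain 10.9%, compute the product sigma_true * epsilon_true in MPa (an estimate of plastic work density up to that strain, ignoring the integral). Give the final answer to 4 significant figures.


sigma_true = sigma_eng * (1 + epsilon_eng)
sigma_true = 482 * (1 + 0.109) = 534.538 MPa
epsilon_true = ln(1 + epsilon_eng)
epsilon_true = ln(1 + 0.109) = 0.103459
sigma_true * epsilon_true = 534.538 * 0.103459 = 55.3 MPa


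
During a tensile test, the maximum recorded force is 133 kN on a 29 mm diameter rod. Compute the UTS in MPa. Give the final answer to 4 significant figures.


A0 = pi*(d/2)^2 = pi*(29/2)^2 = 660.52 mm^2
UTS = F_max / A0 = 133*1000 / 660.52
UTS = 201.4 MPa


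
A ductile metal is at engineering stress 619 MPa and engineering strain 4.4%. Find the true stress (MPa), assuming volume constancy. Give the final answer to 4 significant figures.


sigma_true = sigma_eng * (1 + epsilon_eng)
sigma_true = 619 * (1 + 0.044)
sigma_true = 646.2 MPa


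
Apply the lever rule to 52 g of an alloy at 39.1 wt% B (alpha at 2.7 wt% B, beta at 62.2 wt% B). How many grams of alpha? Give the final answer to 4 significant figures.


f_alpha = (C_beta - C0) / (C_beta - C_alpha)
f_alpha = (62.2 - 39.1) / (62.2 - 2.7) = 0.388235
m_alpha = f_alpha * m_total = 0.388235 * 52 = 20.19 g


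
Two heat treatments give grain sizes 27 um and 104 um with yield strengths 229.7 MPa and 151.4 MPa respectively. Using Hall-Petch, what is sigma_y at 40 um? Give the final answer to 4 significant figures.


sigma_y = sigma0 + k / sqrt(d)
1/sqrt(d1) = 1/sqrt(2.7e-05) = 192.45;  1/sqrt(d2) = 98.0581
k = (sigma1 - sigma2) / (1/sqrt(d1) - 1/sqrt(d2)) = (229.7 - 151.4) / (192.45 - 98.0581) = 0.829519 MPa*m^0.5
sigma0 = sigma1 - k/sqrt(d1) = 229.7 - 0.829519*192.45 = 70.0589 MPa
sigma_y(d3) = 70.0589 + 0.829519 / sqrt(4e-05) = 201.2 MPa


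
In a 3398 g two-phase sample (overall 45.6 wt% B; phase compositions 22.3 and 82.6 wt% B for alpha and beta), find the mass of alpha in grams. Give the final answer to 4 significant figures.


f_alpha = (C_beta - C0) / (C_beta - C_alpha)
f_alpha = (82.6 - 45.6) / (82.6 - 22.3) = 0.613599
m_alpha = f_alpha * m_total = 0.613599 * 3398 = 2085 g


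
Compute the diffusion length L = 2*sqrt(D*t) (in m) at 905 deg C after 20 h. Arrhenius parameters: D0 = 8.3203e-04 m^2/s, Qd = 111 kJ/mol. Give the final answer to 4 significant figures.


Step 1: D = D0 * exp(-Qd/(R*T))
T = 1178.15 K
D = 8.3203e-04 * exp(-111e3 / (8.314 * 1178.15)) = 9.96892e-09 m^2/s
Step 2: L = 2*sqrt(D*t)
t = 20 h = 72000 s
L = 2*sqrt(9.96892e-09 * 72000) = 0.05358 m


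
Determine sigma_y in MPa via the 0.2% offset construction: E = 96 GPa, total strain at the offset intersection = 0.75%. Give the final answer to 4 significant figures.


Offset strain = 0.002
Elastic strain at yield = total_strain - offset = 7.5e-03 - 0.002 = 5.5e-03
sigma_y = E * elastic_strain = 96000 * 5.5e-03
sigma_y = 528 MPa


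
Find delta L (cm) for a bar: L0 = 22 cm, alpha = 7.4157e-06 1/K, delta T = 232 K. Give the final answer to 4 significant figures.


dL = L0 * alpha * dT
dL = 22 * 7.4157e-06 * 232
dL = 0.03785 cm


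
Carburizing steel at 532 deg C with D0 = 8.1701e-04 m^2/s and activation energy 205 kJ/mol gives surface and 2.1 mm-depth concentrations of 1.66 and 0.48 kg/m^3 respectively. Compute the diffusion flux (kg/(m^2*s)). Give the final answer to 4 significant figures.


Step 1: D = D0 * exp(-Qd/(R*T))
T = 532 + 273.15 = 805.15 K
D = 8.1701e-04 * exp(-205e3 / (8.314 * 805.15)) = 4.09483e-17 m^2/s
Step 2: J = D * (C1 - C2) / dx
J = 4.09483e-17 * (1.66 - 0.48) / 2.1e-03
J = 2.301e-14 kg/(m^2*s)


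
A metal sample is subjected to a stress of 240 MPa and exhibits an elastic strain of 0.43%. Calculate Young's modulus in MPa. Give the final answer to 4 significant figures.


E = sigma / epsilon
epsilon = 0.43% = 4.3e-03
E = 240 / 4.3e-03
E = 55810 MPa


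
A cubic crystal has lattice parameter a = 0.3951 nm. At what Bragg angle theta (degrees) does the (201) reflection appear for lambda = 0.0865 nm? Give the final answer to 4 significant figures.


d = a / sqrt(h^2+k^2+l^2)
d = 0.3951 / sqrt(5) = 0.176694 nm
lambda = 2*d*sin(theta)  =>  sin(theta) = lambda / (2*d)
sin(theta) = 0.0865 / (2 * 0.176694) = 0.244773
theta = 14.17 deg


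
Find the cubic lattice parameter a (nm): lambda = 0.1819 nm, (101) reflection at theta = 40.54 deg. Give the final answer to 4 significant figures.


d = lambda / (2*sin(theta))
d = 0.1819 / (2*sin(40.54 deg))
d = 0.139928 nm
a = d * sqrt(h^2+k^2+l^2) = 0.139928 * sqrt(2)
a = 0.1979 nm


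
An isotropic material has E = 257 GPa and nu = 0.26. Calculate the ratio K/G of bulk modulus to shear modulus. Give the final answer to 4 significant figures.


G = E / (2*(1+nu))
G = 257 / (2*(1+0.26)) = 101.984 GPa
K = E / (3*(1-2*nu))
K = 257 / (3*(1-2*0.26)) = 178.472 GPa
K/G = 178.472 / 101.984 = 1.75


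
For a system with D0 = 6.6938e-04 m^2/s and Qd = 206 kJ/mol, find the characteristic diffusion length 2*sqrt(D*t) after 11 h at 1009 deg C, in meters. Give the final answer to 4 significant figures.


Step 1: D = D0 * exp(-Qd/(R*T))
T = 1282.15 K
D = 6.6938e-04 * exp(-206e3 / (8.314 * 1282.15)) = 2.7099e-12 m^2/s
Step 2: L = 2*sqrt(D*t)
t = 11 h = 39600 s
L = 2*sqrt(2.7099e-12 * 39600) = 6.552e-04 m


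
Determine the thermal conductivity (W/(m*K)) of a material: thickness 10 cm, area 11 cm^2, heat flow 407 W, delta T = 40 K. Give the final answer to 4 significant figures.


k = Q*L / (A*dT)
L = 0.1 m, A = 1.1e-03 m^2
k = 407 * 0.1 / (1.1e-03 * 40)
k = 925 W/(m*K)


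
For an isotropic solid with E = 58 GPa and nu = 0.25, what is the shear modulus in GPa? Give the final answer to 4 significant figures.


G = E / (2*(1+nu))
G = 58 / (2*(1+0.25))
G = 23.2 GPa


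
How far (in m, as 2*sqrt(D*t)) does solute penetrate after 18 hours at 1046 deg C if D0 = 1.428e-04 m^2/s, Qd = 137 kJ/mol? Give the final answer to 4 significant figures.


Step 1: D = D0 * exp(-Qd/(R*T))
T = 1319.15 K
D = 1.428e-04 * exp(-137e3 / (8.314 * 1319.15)) = 5.36681e-10 m^2/s
Step 2: L = 2*sqrt(D*t)
t = 18 h = 64800 s
L = 2*sqrt(5.36681e-10 * 64800) = 0.01179 m


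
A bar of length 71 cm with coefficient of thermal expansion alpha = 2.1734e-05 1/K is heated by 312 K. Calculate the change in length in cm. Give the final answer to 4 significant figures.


dL = L0 * alpha * dT
dL = 71 * 2.1734e-05 * 312
dL = 0.4815 cm


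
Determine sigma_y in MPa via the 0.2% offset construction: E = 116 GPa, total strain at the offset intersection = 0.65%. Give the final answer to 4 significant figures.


Offset strain = 0.002
Elastic strain at yield = total_strain - offset = 6.5e-03 - 0.002 = 4.5e-03
sigma_y = E * elastic_strain = 116000 * 4.5e-03
sigma_y = 522 MPa


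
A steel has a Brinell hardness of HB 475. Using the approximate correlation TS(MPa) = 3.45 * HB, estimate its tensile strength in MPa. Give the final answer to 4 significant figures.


TS (MPa) = 3.45 * HB
TS = 3.45 * 475
TS = 1639 MPa


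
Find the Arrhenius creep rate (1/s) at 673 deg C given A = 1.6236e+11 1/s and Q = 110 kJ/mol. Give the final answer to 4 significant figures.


rate = A * exp(-Q / (R*T))
T = 673 + 273.15 = 946.15 K
rate = 1.6236e+11 * exp(-110e3 / (8.314 * 946.15))
rate = 137200 1/s


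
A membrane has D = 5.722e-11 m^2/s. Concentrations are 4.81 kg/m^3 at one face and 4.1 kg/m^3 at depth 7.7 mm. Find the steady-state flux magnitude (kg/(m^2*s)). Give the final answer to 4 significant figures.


J = -D * (dC/dx) = D * (C1 - C2) / dx
J = 5.722e-11 * (4.81 - 4.1) / 7.7e-03
J = 5.276e-09 kg/(m^2*s)


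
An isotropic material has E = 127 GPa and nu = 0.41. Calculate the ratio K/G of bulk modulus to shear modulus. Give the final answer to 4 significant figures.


G = E / (2*(1+nu))
G = 127 / (2*(1+0.41)) = 45.0355 GPa
K = E / (3*(1-2*nu))
K = 127 / (3*(1-2*0.41)) = 235.185 GPa
K/G = 235.185 / 45.0355 = 5.222


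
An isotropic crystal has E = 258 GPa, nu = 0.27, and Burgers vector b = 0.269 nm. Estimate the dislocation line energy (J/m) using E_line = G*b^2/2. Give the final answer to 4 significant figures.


Step 1: G = E / (2*(1+nu))
G = 258 / (2*(1+0.27)) = 101.575 GPa = 1.01575e+11 Pa
Step 2: E_line = G*b^2/2
b = 0.269 nm = 2.69e-10 m
E_line = 0.5 * 1.01575e+11 * (2.69e-10)^2 = 3.675e-09 J/m


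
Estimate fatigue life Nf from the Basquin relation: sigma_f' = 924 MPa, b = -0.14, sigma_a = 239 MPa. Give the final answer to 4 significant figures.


sigma_a = sigma_f' * (2*Nf)^b
2*Nf = (sigma_a / sigma_f')^(1/b)
2*Nf = (239 / 924)^(1/-0.14)
2*Nf = 15660.8
Nf = 7830 cycles


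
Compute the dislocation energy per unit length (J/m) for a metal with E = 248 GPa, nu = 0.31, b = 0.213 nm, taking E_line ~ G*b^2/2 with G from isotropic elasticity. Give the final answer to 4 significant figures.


Step 1: G = E / (2*(1+nu))
G = 248 / (2*(1+0.31)) = 94.6565 GPa = 9.46565e+10 Pa
Step 2: E_line = G*b^2/2
b = 0.213 nm = 2.13e-10 m
E_line = 0.5 * 9.46565e+10 * (2.13e-10)^2 = 2.147e-09 J/m


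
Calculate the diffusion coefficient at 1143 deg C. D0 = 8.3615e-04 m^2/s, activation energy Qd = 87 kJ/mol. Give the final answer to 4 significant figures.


D = D0 * exp(-Qd / (R*T))
T = 1416.15 K
D = 8.3615e-04 * exp(-87e3 / (8.314 * 1416.15))
D = 5.166e-07 m^2/s


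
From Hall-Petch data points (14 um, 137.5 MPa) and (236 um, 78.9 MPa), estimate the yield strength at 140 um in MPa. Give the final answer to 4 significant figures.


sigma_y = sigma0 + k / sqrt(d)
1/sqrt(d1) = 1/sqrt(1.4e-05) = 267.261;  1/sqrt(d2) = 65.0945
k = (sigma1 - sigma2) / (1/sqrt(d1) - 1/sqrt(d2)) = (137.5 - 78.9) / (267.261 - 65.0945) = 0.28986 MPa*m^0.5
sigma0 = sigma1 - k/sqrt(d1) = 137.5 - 0.28986*267.261 = 60.0317 MPa
sigma_y(d3) = 60.0317 + 0.28986 / sqrt(1.4e-04) = 84.53 MPa
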